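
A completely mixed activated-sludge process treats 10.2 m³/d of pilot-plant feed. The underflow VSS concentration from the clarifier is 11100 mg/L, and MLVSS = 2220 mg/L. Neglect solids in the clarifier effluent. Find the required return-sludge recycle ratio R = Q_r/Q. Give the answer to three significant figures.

Mass balance around the secondary clarifier (neglecting effluent solids): R = X / (X_r − X) = 2220 / (11100 − 2220) = 0.2500.

R ≈ 0.250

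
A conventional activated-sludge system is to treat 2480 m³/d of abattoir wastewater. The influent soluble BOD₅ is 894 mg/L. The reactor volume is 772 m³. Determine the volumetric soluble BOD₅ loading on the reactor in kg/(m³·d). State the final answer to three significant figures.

L_v ≈ 2.87 kg soluble BOD₅/(m³·d)

L_v = Q S₀ / V = 2480 × 894 × 10⁻³ / 772.0 = 2.872 kg/(m³·d).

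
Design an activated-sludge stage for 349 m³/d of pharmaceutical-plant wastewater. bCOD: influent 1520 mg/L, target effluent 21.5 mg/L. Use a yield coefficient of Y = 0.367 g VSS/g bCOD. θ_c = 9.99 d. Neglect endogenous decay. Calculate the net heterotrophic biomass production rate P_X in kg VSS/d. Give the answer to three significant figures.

P_X ≈ 192 kg VSS/d

No decay correction is needed, so Y_obs = Y = 0.367.
Substrate removed = Q·(S₀ − S) = 349 m³/d × (1520 − 21.5) g/m³ = 5.23×10^5 g/d = 523.0 kg/d.
So the net sludge growth is P_X = 0.3670 × 523.0 = 191.9 kg VSS/d.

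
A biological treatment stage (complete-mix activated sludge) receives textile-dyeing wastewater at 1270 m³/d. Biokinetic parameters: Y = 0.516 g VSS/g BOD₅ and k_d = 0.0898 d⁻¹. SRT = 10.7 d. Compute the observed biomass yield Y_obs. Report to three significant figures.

Y_obs ≈ 0.263 g VSS/g BOD₅

The observed yield is Y_obs = Y/(1 + k_d·θ_c) = 0.516 / (1 + 0.0898 × 10.7) = 0.516 / 1.961 = 0.2631 g VSS per g BOD₅ removed.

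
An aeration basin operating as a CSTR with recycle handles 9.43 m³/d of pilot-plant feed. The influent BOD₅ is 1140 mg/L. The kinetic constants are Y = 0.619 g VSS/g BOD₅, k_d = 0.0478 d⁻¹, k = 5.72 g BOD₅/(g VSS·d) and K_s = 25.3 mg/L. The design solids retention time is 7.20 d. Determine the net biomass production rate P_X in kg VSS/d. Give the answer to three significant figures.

For a completely mixed reactor with recycle the Lawrence–McCarty relation gives S = K_s·(1 + k_d·θ_c) / [θ_c·(Y·k − k_d) − 1] = 25.3 × (1 + 0.0478 × 7.20) / [7.20 × (0.619 × 5.72 − 0.0478) − 1] = 34.01 / 24.15 = 1.408 mg/L.
Y_obs = Y / (1 + k_d θ_c) = 0.619 / (1 + 0.0478 × 7.20) = 0.619 / 1.344 = 0.4605.
ΔS = 1140 − 1.41 = 1139 mg/L, so the substrate removal rate is 9.43 × 1139/1000 = 10.74 kg BOD₅/d.
So the net sludge growth is P_X = 0.4605 × 10.74 = 4.944 kg VSS/d.

P_X ≈ 4.94 kg VSS/d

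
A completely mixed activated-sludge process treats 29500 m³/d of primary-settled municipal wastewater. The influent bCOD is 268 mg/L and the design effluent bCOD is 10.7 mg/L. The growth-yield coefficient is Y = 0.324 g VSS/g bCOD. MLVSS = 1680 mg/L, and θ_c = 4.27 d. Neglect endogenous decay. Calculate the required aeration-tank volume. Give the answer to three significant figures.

With k_d = 0 the design equation reduces to V = Y Q (S₀−S) θ_c / X = 0.324 × 29500 × (268 − 10.7) × 4.27 / 1680 = 6251 m³.

V ≈ 6250 m³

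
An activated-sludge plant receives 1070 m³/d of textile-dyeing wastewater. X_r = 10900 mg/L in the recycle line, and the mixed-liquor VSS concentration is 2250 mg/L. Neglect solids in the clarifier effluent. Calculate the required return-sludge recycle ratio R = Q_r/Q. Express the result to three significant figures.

R ≈ 0.260

R = Q_r/Q = X/(X_r − X) = 2250 / (10900 − 2250) = 0.2601.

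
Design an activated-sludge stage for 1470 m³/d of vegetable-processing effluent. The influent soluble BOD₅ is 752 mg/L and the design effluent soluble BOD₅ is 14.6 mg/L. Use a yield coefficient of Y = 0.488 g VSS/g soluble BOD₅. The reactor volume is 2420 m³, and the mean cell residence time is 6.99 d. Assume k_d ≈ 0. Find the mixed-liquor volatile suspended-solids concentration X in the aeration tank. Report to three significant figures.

X ≈ 1530 mg/L

X = Y·Q·ΔS·θ_c / V = 0.488 × 1470 × (752 − 14.6) × 6.99 / 2420 = 1528 mg/L.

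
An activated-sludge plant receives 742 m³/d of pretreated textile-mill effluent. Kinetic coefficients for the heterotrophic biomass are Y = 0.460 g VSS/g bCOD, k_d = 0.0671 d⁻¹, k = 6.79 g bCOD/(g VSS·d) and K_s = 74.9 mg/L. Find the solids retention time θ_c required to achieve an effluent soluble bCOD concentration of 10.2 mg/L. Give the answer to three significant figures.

θ_c ≈ 3.25 d

Specific growth rate at S = 10.2 mg/L: μ = YkS/(K_s+S) = 0.460·6.79·10.2/(74.9+10.2) = 0.3744 d⁻¹.
θ_c = 1/(μ − k_d) = 1/(0.3744 − 0.0671) = 1/0.3073 = 3.254 d.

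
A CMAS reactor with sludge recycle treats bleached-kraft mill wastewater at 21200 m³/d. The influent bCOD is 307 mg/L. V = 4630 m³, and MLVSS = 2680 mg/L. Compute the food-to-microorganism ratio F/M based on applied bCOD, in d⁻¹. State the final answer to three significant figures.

F/M ≈ 0.525 d⁻¹

F/M = applied load / biomass = Q·S₀/(V·X) = 21200 × 307 / (4630 × 2680) = 0.5245 d⁻¹.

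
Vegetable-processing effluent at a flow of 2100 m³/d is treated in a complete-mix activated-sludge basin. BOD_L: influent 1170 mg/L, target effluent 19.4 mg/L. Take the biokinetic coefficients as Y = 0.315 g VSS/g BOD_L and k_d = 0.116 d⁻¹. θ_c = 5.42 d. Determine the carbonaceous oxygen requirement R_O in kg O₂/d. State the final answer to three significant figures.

R_O ≈ 1750 kg O₂/d

Correct the yield for decay: Y_obs = Y/(1 + k_d θ_c) = 0.315 / (1 + 0.116 × 5.42) = 0.315 / 1.629 = 0.1934.
Q·(S₀ − S) = 2100 × (1170 − 19.4) × 10⁻³ = 2416 kg/d removed.
P_X = Y_obs·Q·(S₀ − S) = 0.1934 × 2416 = 467.3 kg VSS/d.
R_O = Q·(S₀ − S) − 1.42·P_X = 2416 − 1.42 × 467.3 = 1753 kg O₂/d.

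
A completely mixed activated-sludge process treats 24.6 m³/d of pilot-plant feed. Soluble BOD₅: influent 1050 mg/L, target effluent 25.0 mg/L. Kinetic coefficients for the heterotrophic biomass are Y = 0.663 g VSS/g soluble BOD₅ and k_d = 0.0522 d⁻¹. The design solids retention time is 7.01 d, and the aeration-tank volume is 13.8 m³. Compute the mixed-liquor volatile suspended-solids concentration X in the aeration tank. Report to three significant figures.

From V·X·(1 + k_d·θ_c) = Y·Q·(S₀ − S)·θ_c: X = 0.663 × 24.6 × (1050 − 25.0) × 7.01 / [13.8 × (1 + 0.0522 × 7.01)] = 6217 mg/L.

X ≈ 6220 mg/L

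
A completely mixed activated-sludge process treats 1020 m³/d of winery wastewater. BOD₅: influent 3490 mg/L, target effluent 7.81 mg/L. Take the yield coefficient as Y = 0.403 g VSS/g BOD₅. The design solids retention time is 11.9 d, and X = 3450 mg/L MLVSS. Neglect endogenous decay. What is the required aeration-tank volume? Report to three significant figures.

V·X = Y·Q·ΔS·θ_c gives V = 0.403 × 1020 × (3490 − 7.81) × 11.9 / 3450 = 4937 m³.

V ≈ 4940 m³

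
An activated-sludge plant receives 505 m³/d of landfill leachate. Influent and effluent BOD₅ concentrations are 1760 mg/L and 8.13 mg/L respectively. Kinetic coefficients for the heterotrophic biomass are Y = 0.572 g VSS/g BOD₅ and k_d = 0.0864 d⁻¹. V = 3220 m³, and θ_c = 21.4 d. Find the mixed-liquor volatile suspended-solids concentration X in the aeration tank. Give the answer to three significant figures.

X ≈ 1180 mg/L

Solving the biomass balance for X: X = Y Q (S₀−S) θ_c / [V (1+k_d θ_c)] = 0.572 × 505 × (1760 − 8.13) × 21.4 / [3220 × (1 + 0.0864 × 21.4)] = 1180 mg/L.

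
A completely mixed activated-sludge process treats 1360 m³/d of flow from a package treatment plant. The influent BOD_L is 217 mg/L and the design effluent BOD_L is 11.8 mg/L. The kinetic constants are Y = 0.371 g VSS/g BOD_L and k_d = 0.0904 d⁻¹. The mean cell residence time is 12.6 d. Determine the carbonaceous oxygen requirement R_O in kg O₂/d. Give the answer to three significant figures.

Y_obs = Y / (1 + k_d θ_c) = 0.371 / (1 + 0.0904 × 12.6) = 0.371 / 2.139 = 0.1734.
ΔS = 217 − 11.8 = 205.2 mg/L, so the substrate removal rate is 1360 × 205.2/1000 = 279.1 kg BOD_L/d.
P_X = Y_obs·Q·(S₀ − S) = 0.1734 × 279.1 = 48.40 kg VSS/d.
Carbonaceous O₂ demand = substrate oxidised − cell-mass equivalent = 279.1 − 1.42 × 48.40 = 210.3 kg O₂/d.

R_O ≈ 210 kg O₂/d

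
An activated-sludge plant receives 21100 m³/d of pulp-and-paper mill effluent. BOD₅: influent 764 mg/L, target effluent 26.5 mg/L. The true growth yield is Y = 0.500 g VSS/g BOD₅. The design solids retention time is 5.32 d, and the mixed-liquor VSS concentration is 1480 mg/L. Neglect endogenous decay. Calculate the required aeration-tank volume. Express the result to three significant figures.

Biomass mass balance (decay neglected): V·X = Y·Q·(S₀ − S)·θ_c, so V = 0.500 × 21100 × (764 − 26.5) × 5.32 / 1480 = 27968 m³.

V ≈ 28000 m³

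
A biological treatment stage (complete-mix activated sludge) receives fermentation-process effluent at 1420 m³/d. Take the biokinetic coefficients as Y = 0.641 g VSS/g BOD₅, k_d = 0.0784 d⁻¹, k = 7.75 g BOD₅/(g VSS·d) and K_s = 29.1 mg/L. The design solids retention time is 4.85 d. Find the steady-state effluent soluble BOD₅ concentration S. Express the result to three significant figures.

S ≈ 1.77 mg/L

Effluent substrate depends only on kinetics and SRT: S = K_s(1 + k_d θ_c) / [θ_c(Yk − k_d) − 1] = 29.1 × (1 + 0.0784 × 4.85) / [4.85 × (0.641 × 7.75 − 0.0784) − 1] = 40.16 / 22.71 = 1.768 mg/L.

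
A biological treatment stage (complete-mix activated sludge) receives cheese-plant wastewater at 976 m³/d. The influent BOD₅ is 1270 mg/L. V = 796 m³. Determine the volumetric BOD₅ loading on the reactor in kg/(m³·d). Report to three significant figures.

L_v ≈ 1.56 kg BOD₅/(m³·d)

Volumetric loading L_v = Q·S₀ / V = 976 × 1270 g/m³ / 796.0 m³ = 1557 g/(m³·d) = 1.557 kg BOD₅/(m³·d).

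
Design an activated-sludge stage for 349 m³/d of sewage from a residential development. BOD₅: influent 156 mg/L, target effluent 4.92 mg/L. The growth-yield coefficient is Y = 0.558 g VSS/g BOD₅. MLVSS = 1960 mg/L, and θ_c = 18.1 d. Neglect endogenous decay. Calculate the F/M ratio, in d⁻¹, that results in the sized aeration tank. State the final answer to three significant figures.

F/M ≈ 0.102 d⁻¹

V·X = Y·Q·ΔS·θ_c gives V = 0.558 × 349 × (156 − 4.92) × 18.1 / 1960 = 271.7 m³.
F/M = Q·S₀ / (V·X) = 349 × 156 / (271.7 × 1960) = 0.1022 g BOD₅·(g VSS·d)⁻¹.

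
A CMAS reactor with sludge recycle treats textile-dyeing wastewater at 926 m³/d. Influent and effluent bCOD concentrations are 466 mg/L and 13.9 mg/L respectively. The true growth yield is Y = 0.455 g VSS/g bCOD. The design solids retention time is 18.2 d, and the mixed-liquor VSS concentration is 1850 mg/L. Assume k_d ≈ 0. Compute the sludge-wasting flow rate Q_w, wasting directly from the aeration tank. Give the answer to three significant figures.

Q_w ≈ 103 m³/d

With k_d = 0 the design equation reduces to V = Y Q (S₀−S) θ_c / X = 0.455 × 926 × (466 − 13.9) × 18.2 / 1850 = 1874 m³.
With mixed-liquor wasting, θ_c = V/Q_w, so Q_w = V/θ_c = 1874/18.2 = 103.0 m³/d.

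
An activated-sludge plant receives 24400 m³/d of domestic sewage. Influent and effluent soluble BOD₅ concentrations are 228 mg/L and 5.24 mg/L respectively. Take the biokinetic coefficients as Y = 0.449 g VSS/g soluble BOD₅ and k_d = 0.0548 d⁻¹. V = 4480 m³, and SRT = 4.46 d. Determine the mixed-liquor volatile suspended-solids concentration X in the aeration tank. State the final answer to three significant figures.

X ≈ 1950 mg/L

From V·X·(1 + k_d·θ_c) = Y·Q·(S₀ − S)·θ_c: X = 0.449 × 24400 × (228 − 5.24) × 4.46 / [4480 × (1 + 0.0548 × 4.46)] = 1952 mg/L.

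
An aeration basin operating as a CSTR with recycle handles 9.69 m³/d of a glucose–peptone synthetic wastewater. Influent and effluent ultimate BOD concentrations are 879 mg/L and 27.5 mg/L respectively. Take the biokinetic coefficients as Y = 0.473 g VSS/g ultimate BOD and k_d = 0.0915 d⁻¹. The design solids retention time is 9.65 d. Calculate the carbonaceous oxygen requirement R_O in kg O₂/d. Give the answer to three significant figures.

Observed yield with endogenous decay: Y_obs = Y / (1 + k_d·θ_c) = 0.473 / (1 + 0.0915 × 9.65) = 0.473 / 1.883 = 0.2512 g VSS/g ultimate BOD.
ΔS = 879 − 27.5 = 851.5 mg/L, so the substrate removal rate is 9.69 × 851.5/1000 = 8.251 kg ultimate BOD/d.
Biomass synthesised: P_X = Y_obs × 8.251 = 2.073 kg VSS/d.
R_O = Q·(S₀ − S) − 1.42·P_X = 8.251 − 1.42 × 2.073 = 5.308 kg O₂/d.

R_O ≈ 5.31 kg O₂/d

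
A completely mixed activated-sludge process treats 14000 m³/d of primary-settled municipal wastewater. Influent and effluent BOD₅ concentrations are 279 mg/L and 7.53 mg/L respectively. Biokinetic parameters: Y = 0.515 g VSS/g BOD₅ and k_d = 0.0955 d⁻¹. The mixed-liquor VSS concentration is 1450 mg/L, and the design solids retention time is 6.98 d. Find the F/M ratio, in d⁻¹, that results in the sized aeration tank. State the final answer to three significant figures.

From the SRT design equation V = Y Q (S₀−S) θ_c / [X (1 + k_d θ_c)] = 0.515 × 14000 × (279 − 7.53) × 6.98 / [1450 × (1 + 0.0955 × 6.98)] = 1.37×10^7 / 2417 = 5653 m³.
F/M = applied load / biomass = Q·S₀/(V·X) = 14000 × 279 / (5653 × 1450) = 0.4765 d⁻¹.

F/M ≈ 0.476 d⁻¹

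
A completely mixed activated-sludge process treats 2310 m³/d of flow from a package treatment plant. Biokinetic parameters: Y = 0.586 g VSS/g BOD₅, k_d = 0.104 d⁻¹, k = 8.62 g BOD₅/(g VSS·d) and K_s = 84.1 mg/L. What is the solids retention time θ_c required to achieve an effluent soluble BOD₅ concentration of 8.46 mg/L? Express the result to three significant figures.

θ_c ≈ 2.80 d

At the target effluent, Y k S/(K_s+S) = 0.586×8.62×8.46/92.56 = 0.4617 d⁻¹.
θ_c = 1/(μ − k_d) = 1/(0.4617 − 0.104) = 1/0.3577 = 2.796 d.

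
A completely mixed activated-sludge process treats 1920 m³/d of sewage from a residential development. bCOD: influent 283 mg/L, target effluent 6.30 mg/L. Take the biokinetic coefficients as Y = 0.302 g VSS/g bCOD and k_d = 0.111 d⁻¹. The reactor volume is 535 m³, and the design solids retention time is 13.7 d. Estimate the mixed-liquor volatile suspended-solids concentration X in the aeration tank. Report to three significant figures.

X = Y·Q·ΔS·θ_c / [V·(1 + k_d θ_c)] = 0.302 × 1920 × (283 − 6.30) × 13.7 / [535 × (1 + 0.111 × 13.7)] = 1630 mg/L.

X ≈ 1630 mg/L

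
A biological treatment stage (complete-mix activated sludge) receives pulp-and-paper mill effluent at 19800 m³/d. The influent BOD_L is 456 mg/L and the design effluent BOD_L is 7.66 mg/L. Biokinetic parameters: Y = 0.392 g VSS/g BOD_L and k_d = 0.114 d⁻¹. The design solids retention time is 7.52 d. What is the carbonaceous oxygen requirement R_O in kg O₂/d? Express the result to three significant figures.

R_O ≈ 6220 kg O₂/d

Y_obs = Y / (1 + k_d θ_c) = 0.392 / (1 + 0.114 × 7.52) = 0.392 / 1.857 = 0.2111.
ΔS = 456 − 7.66 = 448.3 mg/L, so the substrate removal rate is 19800 × 448.3/1000 = 8877 kg BOD_L/d.
P_X = Y_obs·Q·(S₀ − S) = 0.2111 × 8877 = 1874 kg VSS/d.
Carbonaceous O₂ demand = substrate oxidised − cell-mass equivalent = 8877 − 1.42 × 1874 = 6217 kg O₂/d.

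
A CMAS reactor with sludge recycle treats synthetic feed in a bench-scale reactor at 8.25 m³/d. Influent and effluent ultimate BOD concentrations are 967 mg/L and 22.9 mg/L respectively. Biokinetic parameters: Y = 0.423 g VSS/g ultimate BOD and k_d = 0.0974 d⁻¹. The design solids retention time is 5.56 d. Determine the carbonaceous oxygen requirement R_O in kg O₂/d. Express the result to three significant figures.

Y_obs = Y / (1 + k_d θ_c) = 0.423 / (1 + 0.0974 × 5.56) = 0.423 / 1.542 = 0.2744.
ΔS = 967 − 22.9 = 944.1 mg/L, so the substrate removal rate is 8.25 × 944.1/1000 = 7.789 kg ultimate BOD/d.
Biomass synthesised: P_X = Y_obs × 7.789 = 2.137 kg VSS/d.
R_O = Q·(S₀ − S) − 1.42·P_X = 7.789 − 1.42 × 2.137 = 4.754 kg O₂/d.

R_O ≈ 4.75 kg O₂/d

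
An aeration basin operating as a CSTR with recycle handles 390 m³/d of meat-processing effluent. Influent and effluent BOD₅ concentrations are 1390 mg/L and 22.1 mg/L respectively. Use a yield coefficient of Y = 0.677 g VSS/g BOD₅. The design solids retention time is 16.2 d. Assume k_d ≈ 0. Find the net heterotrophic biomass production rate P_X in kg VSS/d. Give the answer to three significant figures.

No decay correction is needed, so Y_obs = Y = 0.677.
Q·(S₀ − S) = 390 × (1390 − 22.1) × 10⁻³ = 533.5 kg/d removed.
Net biomass production P_X = Y_obs × Q·(S₀ − S) = 0.6770 × 533.5 = 361.2 kg VSS/d.

P_X ≈ 361 kg VSS/d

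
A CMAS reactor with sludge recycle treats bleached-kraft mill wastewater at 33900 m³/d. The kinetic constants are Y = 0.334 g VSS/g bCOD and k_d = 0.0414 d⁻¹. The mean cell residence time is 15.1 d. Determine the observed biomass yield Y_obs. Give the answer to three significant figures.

Y_obs ≈ 0.206 g VSS/g bCOD

Correct the yield for decay: Y_obs = Y/(1 + k_d θ_c) = 0.334 / (1 + 0.0414 × 15.1) = 0.334 / 1.625 = 0.2055.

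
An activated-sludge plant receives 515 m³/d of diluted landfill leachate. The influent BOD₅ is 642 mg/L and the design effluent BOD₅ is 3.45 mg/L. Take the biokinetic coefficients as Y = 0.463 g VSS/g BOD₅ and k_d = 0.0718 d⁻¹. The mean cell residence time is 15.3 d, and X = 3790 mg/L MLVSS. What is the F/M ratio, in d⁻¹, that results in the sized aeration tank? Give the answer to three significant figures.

F/M ≈ 0.298 d⁻¹

From the SRT design equation V = Y Q (S₀−S) θ_c / [X (1 + k_d θ_c)] = 0.463 × 515 × (642 − 3.45) × 15.3 / [3790 × (1 + 0.0718 × 15.3)] = 2.33×10^6 / 7953 = 292.9 m³.
F/M = applied load / biomass = Q·S₀/(V·X) = 515 × 642 / (292.9 × 3790) = 0.2978 d⁻¹.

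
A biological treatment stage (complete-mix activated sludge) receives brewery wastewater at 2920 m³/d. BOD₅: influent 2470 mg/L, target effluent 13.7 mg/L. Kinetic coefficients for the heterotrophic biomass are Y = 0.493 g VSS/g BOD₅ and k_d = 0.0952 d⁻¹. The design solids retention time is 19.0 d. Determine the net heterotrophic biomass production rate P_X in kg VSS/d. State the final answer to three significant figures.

P_X ≈ 1260 kg VSS/d

Correct the yield for decay: Y_obs = Y/(1 + k_d θ_c) = 0.493 / (1 + 0.0952 × 19.0) = 0.493 / 2.809 = 0.1755.
Mass of BOD₅ removed per day: Q(S₀ − S) = 2920 × 2456 g/m³ = 7172 kg/d.
Net biomass production P_X = Y_obs × Q·(S₀ − S) = 0.1755 × 7172 = 1259 kg VSS/d.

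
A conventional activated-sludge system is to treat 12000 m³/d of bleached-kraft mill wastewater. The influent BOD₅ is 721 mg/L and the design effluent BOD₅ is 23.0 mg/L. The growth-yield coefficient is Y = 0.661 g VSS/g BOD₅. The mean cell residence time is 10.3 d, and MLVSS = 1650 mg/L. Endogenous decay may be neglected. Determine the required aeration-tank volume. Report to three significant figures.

With k_d = 0 the design equation reduces to V = Y Q (S₀−S) θ_c / X = 0.661 × 12000 × (721 − 23.0) × 10.3 / 1650 = 34561 m³.

V ≈ 34600 m³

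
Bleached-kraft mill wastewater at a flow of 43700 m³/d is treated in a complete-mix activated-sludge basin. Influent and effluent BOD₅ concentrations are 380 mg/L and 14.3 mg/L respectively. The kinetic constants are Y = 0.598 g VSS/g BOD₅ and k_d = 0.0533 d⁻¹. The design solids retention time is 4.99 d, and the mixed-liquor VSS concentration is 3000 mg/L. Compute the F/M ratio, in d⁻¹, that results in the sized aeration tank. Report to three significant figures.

From the SRT design equation V = Y Q (S₀−S) θ_c / [X (1 + k_d θ_c)] = 0.598 × 43700 × (380 − 14.3) × 4.99 / [3000 × (1 + 0.0533 × 4.99)] = 4.77×10^7 / 3798 = 12556 m³.
F/M = Q·S₀ / (V·X) = 43700 × 380 / (12556 × 3000) = 0.4408 g BOD₅·(g VSS·d)⁻¹.

F/M ≈ 0.441 d⁻¹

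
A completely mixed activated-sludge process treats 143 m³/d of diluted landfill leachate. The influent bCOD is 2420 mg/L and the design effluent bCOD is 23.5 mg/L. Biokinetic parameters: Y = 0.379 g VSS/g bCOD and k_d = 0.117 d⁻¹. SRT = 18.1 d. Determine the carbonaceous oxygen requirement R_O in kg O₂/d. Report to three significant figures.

R_O ≈ 284 kg O₂/d

The observed yield is Y_obs = Y/(1 + k_d·θ_c) = 0.379 / (1 + 0.117 × 18.1) = 0.379 / 3.118 = 0.1216 g VSS per g bCOD removed.
Q·(S₀ − S) = 143 × (2420 − 23.5) × 10⁻³ = 342.7 kg/d removed.
P_X = Y_obs·Q·(S₀ − S) = 0.1216 × 342.7 = 41.66 kg VSS/d.
R_O = Q·ΔS − 1.42 P_X = 342.7 − 59.16 = 283.5 kg O₂/d.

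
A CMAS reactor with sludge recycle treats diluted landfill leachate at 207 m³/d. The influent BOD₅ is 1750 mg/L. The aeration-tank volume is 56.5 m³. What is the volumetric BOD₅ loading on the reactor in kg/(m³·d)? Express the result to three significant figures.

L_v = Q S₀ / V = 207 × 1750 × 10⁻³ / 56.50 = 6.412 kg/(m³·d).

L_v ≈ 6.41 kg BOD₅/(m³·d)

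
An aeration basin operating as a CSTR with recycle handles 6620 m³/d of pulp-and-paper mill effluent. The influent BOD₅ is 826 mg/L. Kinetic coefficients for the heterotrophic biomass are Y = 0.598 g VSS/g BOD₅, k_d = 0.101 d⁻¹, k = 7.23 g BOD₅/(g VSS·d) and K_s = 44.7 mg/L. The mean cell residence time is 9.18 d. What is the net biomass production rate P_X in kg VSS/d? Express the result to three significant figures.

Effluent substrate depends only on kinetics and SRT: S = K_s(1 + k_d θ_c) / [θ_c(Yk − k_d) − 1] = 44.7 × (1 + 0.101 × 9.18) / [9.18 × (0.598 × 7.23 − 0.101) − 1] = 86.14 / 37.76 = 2.281 mg/L.
Correct the yield for decay: Y_obs = Y/(1 + k_d θ_c) = 0.598 / (1 + 0.101 × 9.18) = 0.598 / 1.927 = 0.3103.
ΔS = 826 − 2.28 = 823.7 mg/L, so the substrate removal rate is 6620 × 823.7/1000 = 5453 kg BOD₅/d.
Biomass produced: P_X = Y_obs·Q·ΔS = 0.3103 × 5453 ≈ 1692 kg VSS/d.

P_X ≈ 1690 kg VSS/d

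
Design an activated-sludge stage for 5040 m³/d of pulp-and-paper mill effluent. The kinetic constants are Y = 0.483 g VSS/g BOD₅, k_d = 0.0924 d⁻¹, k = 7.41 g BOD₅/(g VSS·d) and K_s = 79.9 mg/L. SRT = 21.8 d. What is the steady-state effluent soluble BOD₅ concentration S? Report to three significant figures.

S ≈ 3.21 mg/L

For a completely mixed reactor with recycle the Lawrence–McCarty relation gives S = K_s·(1 + k_d·θ_c) / [θ_c·(Y·k − k_d) − 1] = 79.9 × (1 + 0.0924 × 21.8) / [21.8 × (0.483 × 7.41 − 0.0924) − 1] = 240.8 / 75.01 = 3.211 mg/L.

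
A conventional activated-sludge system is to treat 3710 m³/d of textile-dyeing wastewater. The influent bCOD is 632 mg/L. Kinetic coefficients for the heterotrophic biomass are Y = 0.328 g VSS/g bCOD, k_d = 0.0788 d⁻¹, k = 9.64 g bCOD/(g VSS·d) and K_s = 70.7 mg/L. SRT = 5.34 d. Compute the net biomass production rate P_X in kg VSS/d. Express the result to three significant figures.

P_X ≈ 536 kg VSS/d

For a completely mixed reactor with recycle the Lawrence–McCarty relation gives S = K_s·(1 + k_d·θ_c) / [θ_c·(Y·k − k_d) − 1] = 70.7 × (1 + 0.0788 × 5.34) / [5.34 × (0.328 × 9.64 − 0.0788) − 1] = 100.4 / 15.46 = 6.496 mg/L.
The observed yield is Y_obs = Y/(1 + k_d·θ_c) = 0.328 / (1 + 0.0788 × 5.34) = 0.328 / 1.421 = 0.2309 g VSS per g bCOD removed.
Mass of bCOD removed per day: Q(S₀ − S) = 3710 × 625.5 g/m³ = 2321 kg/d.
P_X = Y_obs · Q(S₀ − S) = 0.2309 × 2321 = 535.7 kg VSS/d.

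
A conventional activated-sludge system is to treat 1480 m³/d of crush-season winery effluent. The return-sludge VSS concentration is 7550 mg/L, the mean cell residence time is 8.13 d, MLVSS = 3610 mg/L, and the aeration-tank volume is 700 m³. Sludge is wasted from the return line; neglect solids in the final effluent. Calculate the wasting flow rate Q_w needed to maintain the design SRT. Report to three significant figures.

Q_w ≈ 41.2 m³/d

Wasting from the return line (neglecting effluent solids): Q_w = V·X / (θ_c·X_r) = 700.0 × 3610 / (8.13 × 7550) = 41.17 m³/d.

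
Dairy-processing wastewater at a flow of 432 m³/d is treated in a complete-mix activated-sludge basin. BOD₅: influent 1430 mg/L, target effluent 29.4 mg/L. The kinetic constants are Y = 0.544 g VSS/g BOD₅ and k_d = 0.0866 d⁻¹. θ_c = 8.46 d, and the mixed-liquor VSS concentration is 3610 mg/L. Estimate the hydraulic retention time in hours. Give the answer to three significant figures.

τ ≈ 24.7 h

Rearranging the biomass balance for a CMAS with decay, V = Y·Q·ΔS·θ_c / [X·(1+k_d θ_c)] = 0.544 × 432 × (1430 − 29.4) × 8.46 / [3610 × (1 + 0.0866 × 8.46)] = 2.78×10^6 / 6255 = 445.2 m³.
τ = V/Q = 445.2/432 = 1.031 d, or 24.73 h.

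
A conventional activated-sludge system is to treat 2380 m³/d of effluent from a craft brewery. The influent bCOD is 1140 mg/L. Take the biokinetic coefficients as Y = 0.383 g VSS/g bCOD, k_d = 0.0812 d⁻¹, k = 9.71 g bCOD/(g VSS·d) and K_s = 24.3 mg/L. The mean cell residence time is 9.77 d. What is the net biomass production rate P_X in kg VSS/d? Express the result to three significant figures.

For a completely mixed reactor with recycle the Lawrence–McCarty relation gives S = K_s·(1 + k_d·θ_c) / [θ_c·(Y·k − k_d) − 1] = 24.3 × (1 + 0.0812 × 9.77) / [9.77 × (0.383 × 9.71 − 0.0812) − 1] = 43.58 / 34.54 = 1.262 mg/L.
Correct the yield for decay: Y_obs = Y/(1 + k_d θ_c) = 0.383 / (1 + 0.0812 × 9.77) = 0.383 / 1.793 = 0.2136.
Q·(S₀ − S) = 2380 × (1140 − 1.26) × 10⁻³ = 2710 kg/d removed.
Net biomass production P_X = Y_obs × Q·(S₀ − S) = 0.2136 × 2710 = 578.8 kg VSS/d.

P_X ≈ 579 kg VSS/d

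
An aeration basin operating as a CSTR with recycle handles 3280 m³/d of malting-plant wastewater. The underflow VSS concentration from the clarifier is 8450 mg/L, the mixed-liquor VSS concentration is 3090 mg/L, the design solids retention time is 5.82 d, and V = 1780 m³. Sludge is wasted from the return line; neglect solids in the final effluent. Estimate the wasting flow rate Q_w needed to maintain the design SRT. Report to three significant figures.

Wasting from the return line (neglecting effluent solids): Q_w = V·X / (θ_c·X_r) = 1780 × 3090 / (5.82 × 8450) = 111.8 m³/d.

Q_w ≈ 112 m³/d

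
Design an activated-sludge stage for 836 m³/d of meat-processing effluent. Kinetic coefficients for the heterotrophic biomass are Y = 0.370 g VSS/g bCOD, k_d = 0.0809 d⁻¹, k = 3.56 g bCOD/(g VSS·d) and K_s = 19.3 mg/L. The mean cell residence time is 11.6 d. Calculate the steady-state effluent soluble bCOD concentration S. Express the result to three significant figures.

From the Monod/SRT balance for a CMAS, S = K_s·(1+k_d θ_c)/[θ_c·(Y k − k_d) − 1] = 19.3 × (1 + 0.0809 × 11.6) / [11.6 × (0.370 × 3.56 − 0.0809) − 1] = 37.41 / 13.34 = 2.804 mg/L.

S ≈ 2.80 mg/L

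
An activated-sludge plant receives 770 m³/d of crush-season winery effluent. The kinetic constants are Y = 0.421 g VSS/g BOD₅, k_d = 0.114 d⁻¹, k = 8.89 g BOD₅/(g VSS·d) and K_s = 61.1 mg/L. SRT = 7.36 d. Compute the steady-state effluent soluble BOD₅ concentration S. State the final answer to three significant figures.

S ≈ 4.37 mg/L

Effluent substrate depends only on kinetics and SRT: S = K_s(1 + k_d θ_c) / [θ_c(Yk − k_d) − 1] = 61.1 × (1 + 0.114 × 7.36) / [7.36 × (0.421 × 8.89 − 0.114) − 1] = 112.4 / 25.71 = 4.371 mg/L.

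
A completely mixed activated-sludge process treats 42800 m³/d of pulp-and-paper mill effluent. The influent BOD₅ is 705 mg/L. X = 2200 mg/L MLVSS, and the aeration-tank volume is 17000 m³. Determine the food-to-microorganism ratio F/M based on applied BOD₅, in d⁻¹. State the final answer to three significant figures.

F/M ≈ 0.807 d⁻¹

Food-to-microorganism ratio F/M = Q S₀ / (V X) = 42800 × 705 / (17000 × 2200) = 0.8068 d⁻¹.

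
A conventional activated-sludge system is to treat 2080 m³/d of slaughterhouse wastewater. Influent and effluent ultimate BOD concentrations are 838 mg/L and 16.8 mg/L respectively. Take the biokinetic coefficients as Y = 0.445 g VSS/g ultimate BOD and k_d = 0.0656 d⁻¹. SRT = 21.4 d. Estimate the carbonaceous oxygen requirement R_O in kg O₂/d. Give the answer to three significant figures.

Y_obs = Y / (1 + k_d θ_c) = 0.445 / (1 + 0.0656 × 21.4) = 0.445 / 2.404 = 0.1851.
Mass of ultimate BOD removed per day: Q(S₀ − S) = 2080 × 821.2 g/m³ = 1708 kg/d.
Biomass synthesised: P_X = Y_obs × 1708 = 316.2 kg VSS/d.
R_O = Q·ΔS − 1.42 P_X = 1708 − 449.0 = 1259 kg O₂/d.

R_O ≈ 1260 kg O₂/d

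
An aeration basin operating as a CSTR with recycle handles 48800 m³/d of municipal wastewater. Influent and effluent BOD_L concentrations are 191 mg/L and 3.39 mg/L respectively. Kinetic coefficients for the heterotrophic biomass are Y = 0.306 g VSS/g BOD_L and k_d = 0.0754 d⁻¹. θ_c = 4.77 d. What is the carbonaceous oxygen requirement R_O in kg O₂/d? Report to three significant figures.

Observed yield with endogenous decay: Y_obs = Y / (1 + k_d·θ_c) = 0.306 / (1 + 0.0754 × 4.77) = 0.306 / 1.360 = 0.2251 g VSS/g BOD_L.
Substrate removed = Q·(S₀ − S) = 48800 m³/d × (191 − 3.39) g/m³ = 9.16×10^6 g/d = 9155 kg/d.
Biomass synthesised: P_X = Y_obs × 9155 = 2060 kg VSS/d.
R_O = Q·(S₀ − S) − 1.42·P_X = 9155 − 1.42 × 2060 = 6229 kg O₂/d.

R_O ≈ 6230 kg O₂/d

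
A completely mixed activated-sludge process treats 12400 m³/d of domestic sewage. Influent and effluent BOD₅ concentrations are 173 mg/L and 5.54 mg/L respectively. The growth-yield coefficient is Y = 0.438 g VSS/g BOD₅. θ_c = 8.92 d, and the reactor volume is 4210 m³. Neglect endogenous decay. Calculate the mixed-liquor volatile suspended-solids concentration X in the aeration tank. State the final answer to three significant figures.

Without decay, X = Y Q (S₀−S) θ_c / V = 0.438 × 12400 × (173 − 5.54) × 8.92 / 4210 = 1927 mg/L.

X ≈ 1930 mg/L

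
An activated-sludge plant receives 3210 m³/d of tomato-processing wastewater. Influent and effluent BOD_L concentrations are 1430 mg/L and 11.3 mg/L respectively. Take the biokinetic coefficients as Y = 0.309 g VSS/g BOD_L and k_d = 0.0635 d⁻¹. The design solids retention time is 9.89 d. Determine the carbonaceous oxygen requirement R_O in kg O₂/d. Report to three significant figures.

R_O ≈ 3330 kg O₂/d

The observed yield is Y_obs = Y/(1 + k_d·θ_c) = 0.309 / (1 + 0.0635 × 9.89) = 0.309 / 1.628 = 0.1898 g VSS per g BOD_L removed.
ΔS = 1430 − 11.3 = 1419 mg/L, so the substrate removal rate is 3210 × 1419/1000 = 4554 kg BOD_L/d.
Net sludge production P_X = 0.1898 × 4554 = 864.4 kg VSS/d.
R_O = Q·ΔS − 1.42 P_X = 4554 − 1227 = 3327 kg O₂/d.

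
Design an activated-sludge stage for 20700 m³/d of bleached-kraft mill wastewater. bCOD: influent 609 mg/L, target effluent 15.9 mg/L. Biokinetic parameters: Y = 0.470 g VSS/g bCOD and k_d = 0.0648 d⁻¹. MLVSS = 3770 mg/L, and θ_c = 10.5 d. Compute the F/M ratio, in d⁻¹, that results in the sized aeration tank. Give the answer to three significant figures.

F/M ≈ 0.350 d⁻¹

Steady-state biomass mass balance: V·X·(1 + k_d·θ_c) = Y·Q·(S₀ − S)·θ_c, so V = 0.470 × 20700 × (609 − 15.9) × 10.5 / [3770 × (1 + 0.0648 × 10.5)] = 6.06×10^7 / 6335 = 9564 m³.
F/M = applied load / biomass = Q·S₀/(V·X) = 20700 × 609 / (9564 × 3770) = 0.3496 d⁻¹.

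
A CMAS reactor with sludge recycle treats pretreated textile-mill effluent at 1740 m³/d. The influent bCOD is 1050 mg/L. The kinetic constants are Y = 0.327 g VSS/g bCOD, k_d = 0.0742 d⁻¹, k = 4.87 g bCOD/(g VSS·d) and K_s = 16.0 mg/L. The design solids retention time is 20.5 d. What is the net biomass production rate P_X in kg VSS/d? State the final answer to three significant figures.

Effluent substrate depends only on kinetics and SRT: S = K_s(1 + k_d θ_c) / [θ_c(Yk − k_d) − 1] = 16.0 × (1 + 0.0742 × 20.5) / [20.5 × (0.327 × 4.87 − 0.0742) − 1] = 40.34 / 30.12 = 1.339 mg/L.
Correct the yield for decay: Y_obs = Y/(1 + k_d θ_c) = 0.327 / (1 + 0.0742 × 20.5) = 0.327 / 2.521 = 0.1297.
Substrate removed = Q·(S₀ − S) = 1740 m³/d × (1050 − 1.34) g/m³ = 1.82×10^6 g/d = 1825 kg/d.
So the net sludge growth is P_X = 0.1297 × 1825 = 236.7 kg VSS/d.

P_X ≈ 237 kg VSS/d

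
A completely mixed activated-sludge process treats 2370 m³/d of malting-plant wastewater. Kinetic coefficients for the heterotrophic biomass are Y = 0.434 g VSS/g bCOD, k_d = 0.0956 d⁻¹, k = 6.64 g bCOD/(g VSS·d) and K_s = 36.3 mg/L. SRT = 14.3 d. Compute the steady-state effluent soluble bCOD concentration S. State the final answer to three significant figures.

For a completely mixed reactor with recycle the Lawrence–McCarty relation gives S = K_s·(1 + k_d·θ_c) / [θ_c·(Y·k − k_d) − 1] = 36.3 × (1 + 0.0956 × 14.3) / [14.3 × (0.434 × 6.64 − 0.0956) − 1] = 85.93 / 38.84 = 2.212 mg/L.

S ≈ 2.21 mg/L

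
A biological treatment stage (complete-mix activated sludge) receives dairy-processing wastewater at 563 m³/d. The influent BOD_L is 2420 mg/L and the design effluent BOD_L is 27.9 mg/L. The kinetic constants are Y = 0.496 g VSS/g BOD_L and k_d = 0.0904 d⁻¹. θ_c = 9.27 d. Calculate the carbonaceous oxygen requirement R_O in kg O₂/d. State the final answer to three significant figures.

Correct the yield for decay: Y_obs = Y/(1 + k_d θ_c) = 0.496 / (1 + 0.0904 × 9.27) = 0.496 / 1.838 = 0.2699.
Substrate removed = Q·(S₀ − S) = 563 m³/d × (2420 − 27.9) g/m³ = 1.35×10^6 g/d = 1347 kg/d.
P_X = Y_obs·Q·(S₀ − S) = 0.2699 × 1347 = 363.4 kg VSS/d.
R_O = Q·(S₀ − S) − 1.42·P_X = 1347 − 1.42 × 363.4 = 830.7 kg O₂/d.

R_O ≈ 831 kg O₂/d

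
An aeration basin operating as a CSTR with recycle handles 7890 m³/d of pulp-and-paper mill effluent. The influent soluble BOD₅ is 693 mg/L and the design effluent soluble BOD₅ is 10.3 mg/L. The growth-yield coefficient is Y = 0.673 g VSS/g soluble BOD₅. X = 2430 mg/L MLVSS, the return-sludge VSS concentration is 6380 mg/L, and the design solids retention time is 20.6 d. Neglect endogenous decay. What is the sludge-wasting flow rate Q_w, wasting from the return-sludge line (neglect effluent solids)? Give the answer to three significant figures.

Q_w ≈ 568 m³/d

V·X = Y·Q·ΔS·θ_c gives V = 0.673 × 7890 × (693 − 10.3) × 20.6 / 2430 = 30731 m³.
θ_c = V·X/(Q_w·X_r) when wasting from the recycle, so Q_w = V·X/(θ_c·X_r) = 30731 × 2430 / (20.6 × 6380) = 568.2 m³/d.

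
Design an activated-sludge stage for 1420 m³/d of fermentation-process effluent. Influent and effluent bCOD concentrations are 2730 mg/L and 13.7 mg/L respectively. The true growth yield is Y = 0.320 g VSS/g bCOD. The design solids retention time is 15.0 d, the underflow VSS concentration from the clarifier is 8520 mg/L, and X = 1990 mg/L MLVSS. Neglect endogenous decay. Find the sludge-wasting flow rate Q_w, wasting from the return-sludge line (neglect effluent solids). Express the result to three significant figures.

Q_w ≈ 145 m³/d

With k_d = 0 the design equation reduces to V = Y Q (S₀−S) θ_c / X = 0.320 × 1420 × (2730 − 13.7) × 15.0 / 1990 = 9304 m³.
Wasting from the return line (neglecting effluent solids): Q_w = V·X / (θ_c·X_r) = 9304 × 1990 / (15.0 × 8520) = 144.9 m³/d.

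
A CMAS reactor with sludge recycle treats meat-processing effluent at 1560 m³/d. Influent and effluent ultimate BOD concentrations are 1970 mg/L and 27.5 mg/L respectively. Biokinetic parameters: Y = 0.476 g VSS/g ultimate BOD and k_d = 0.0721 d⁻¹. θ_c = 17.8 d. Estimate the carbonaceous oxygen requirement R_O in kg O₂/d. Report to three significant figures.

Observed yield with endogenous decay: Y_obs = Y / (1 + k_d·θ_c) = 0.476 / (1 + 0.0721 × 17.8) = 0.476 / 2.283 = 0.2085 g VSS/g ultimate BOD.
Substrate removed = Q·(S₀ − S) = 1560 m³/d × (1970 − 27.5) g/m³ = 3.03×10^6 g/d = 3030 kg/d.
Net sludge production P_X = 0.2085 × 3030 = 631.7 kg VSS/d.
R_O = Q·(S₀ − S) − 1.42·P_X = 3030 − 1.42 × 631.7 = 2133 kg O₂/d.

R_O ≈ 2130 kg O₂/d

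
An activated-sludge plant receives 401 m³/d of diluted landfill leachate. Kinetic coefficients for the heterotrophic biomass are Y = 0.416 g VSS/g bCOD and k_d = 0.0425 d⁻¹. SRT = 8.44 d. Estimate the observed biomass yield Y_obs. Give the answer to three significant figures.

Y_obs = Y / (1 + k_d θ_c) = 0.416 / (1 + 0.0425 × 8.44) = 0.416 / 1.359 = 0.3062.

Y_obs ≈ 0.306 g VSS/g bCOD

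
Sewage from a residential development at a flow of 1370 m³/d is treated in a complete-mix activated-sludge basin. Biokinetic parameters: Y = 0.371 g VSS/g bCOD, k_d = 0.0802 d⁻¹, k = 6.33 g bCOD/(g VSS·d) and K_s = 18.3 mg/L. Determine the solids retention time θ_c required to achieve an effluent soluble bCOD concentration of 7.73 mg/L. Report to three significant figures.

θ_c ≈ 1.62 d

From 1/θ_c = Y·k·S/(K_s + S) − k_d: Y·k·S/(K_s+S) = 0.371 × 6.33 × 7.73 / (18.3 + 7.73) = 0.6974 d⁻¹.
1/θ_c = 0.6974 − 0.0802 = 0.6172 d⁻¹, so θ_c = 1.620 d.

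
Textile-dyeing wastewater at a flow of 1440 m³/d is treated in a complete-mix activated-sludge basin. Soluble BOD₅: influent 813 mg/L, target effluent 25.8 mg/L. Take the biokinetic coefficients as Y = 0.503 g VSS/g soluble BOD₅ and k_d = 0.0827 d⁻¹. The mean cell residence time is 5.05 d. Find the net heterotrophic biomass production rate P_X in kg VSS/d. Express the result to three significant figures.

P_X ≈ 402 kg VSS/d

Observed yield with endogenous decay: Y_obs = Y / (1 + k_d·θ_c) = 0.503 / (1 + 0.0827 × 5.05) = 0.503 / 1.418 = 0.3548 g VSS/g soluble BOD₅.
Substrate removed = Q·(S₀ − S) = 1440 m³/d × (813 − 25.8) g/m³ = 1.13×10^6 g/d = 1134 kg/d.
Net biomass production P_X = Y_obs × Q·(S₀ − S) = 0.3548 × 1134 = 402.2 kg VSS/d.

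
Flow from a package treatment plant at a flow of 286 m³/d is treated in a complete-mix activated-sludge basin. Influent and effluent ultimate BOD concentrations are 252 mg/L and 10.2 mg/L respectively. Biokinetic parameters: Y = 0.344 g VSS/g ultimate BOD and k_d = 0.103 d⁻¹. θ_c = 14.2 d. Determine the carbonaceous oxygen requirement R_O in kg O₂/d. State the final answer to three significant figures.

R_O ≈ 55.4 kg O₂/d

Observed yield with endogenous decay: Y_obs = Y / (1 + k_d·θ_c) = 0.344 / (1 + 0.103 × 14.2) = 0.344 / 2.463 = 0.1397 g VSS/g ultimate BOD.
Q·(S₀ − S) = 286 × (252 − 10.2) × 10⁻³ = 69.15 kg/d removed.
Net sludge production P_X = 0.1397 × 69.15 = 9.660 kg VSS/d.
Carbonaceous O₂ demand = substrate oxidised − cell-mass equivalent = 69.15 − 1.42 × 9.660 = 55.44 kg O₂/d.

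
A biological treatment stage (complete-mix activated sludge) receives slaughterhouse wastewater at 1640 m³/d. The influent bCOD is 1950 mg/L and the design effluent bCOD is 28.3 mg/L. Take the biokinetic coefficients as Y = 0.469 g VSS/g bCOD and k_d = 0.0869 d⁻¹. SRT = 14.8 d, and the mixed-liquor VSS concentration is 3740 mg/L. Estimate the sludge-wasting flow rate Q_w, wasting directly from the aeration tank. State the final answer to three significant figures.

Steady-state biomass mass balance: V·X·(1 + k_d·θ_c) = Y·Q·(S₀ − S)·θ_c, so V = 0.469 × 1640 × (1950 − 28.3) × 14.8 / [3740 × (1 + 0.0869 × 14.8)] = 2.19×10^7 / 8550 = 2559 m³.
For wasting at MLVSS concentration, Q_w = V/θ_c = 2559/14.8 = 172.9 m³/d.

Q_w ≈ 173 m³/d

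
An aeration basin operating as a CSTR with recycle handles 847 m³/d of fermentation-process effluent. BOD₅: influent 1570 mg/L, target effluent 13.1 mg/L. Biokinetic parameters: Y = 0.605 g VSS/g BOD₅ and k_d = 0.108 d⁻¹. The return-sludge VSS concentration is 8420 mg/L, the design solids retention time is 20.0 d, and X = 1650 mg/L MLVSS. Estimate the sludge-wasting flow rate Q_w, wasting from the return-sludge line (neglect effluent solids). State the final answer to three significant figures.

Q_w ≈ 30.0 m³/d

From the SRT design equation V = Y Q (S₀−S) θ_c / [X (1 + k_d θ_c)] = 0.605 × 847 × (1570 − 13.1) × 20.0 / [1650 × (1 + 0.108 × 20.0)] = 1.6×10^7 / 5214 = 3060 m³.
Wasting from the return line (neglecting effluent solids): Q_w = V·X / (θ_c·X_r) = 3060 × 1650 / (20.0 × 8420) = 29.98 m³/d.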